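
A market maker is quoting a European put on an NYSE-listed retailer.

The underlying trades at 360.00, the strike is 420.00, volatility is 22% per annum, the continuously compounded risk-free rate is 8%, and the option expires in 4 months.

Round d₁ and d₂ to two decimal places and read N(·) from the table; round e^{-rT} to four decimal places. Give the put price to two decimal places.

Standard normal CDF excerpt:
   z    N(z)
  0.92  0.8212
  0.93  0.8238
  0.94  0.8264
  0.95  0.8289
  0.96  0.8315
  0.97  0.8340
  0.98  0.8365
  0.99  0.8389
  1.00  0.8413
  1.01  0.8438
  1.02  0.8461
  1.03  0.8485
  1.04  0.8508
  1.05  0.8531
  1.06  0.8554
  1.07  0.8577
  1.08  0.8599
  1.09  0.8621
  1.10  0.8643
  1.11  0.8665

T = 0.3333;  σ√T = 0.1270
d₁ = [ln(360/420) + (0.08 + ½·0.22²)·0.3333] / (σ√T) = (-0.1542 + 0.0347) / 0.1270 = -0.9402 which rounds to -0.94
d₂ = -0.9402 − 0.1270 = -1.0672 which rounds to -1.07
e^(−rT) = e^(−0.08·0.3333) = 0.9737
P = 420·0.9737·N(1.07) − 360·N(0.94) = 420·0.9737·0.8577 − 360·0.8264 = 350.7598 − 297.5040 = 53.2558

53.26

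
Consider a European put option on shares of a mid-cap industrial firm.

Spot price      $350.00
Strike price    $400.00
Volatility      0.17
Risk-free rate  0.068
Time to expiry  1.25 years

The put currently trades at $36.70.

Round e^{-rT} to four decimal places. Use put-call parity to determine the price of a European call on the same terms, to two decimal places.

exp(−rT) = exp(−0.068·1.25) = 0.9185
Put-call parity: C − P = S − K·e^(−rT) = 350 − 400·0.9185 = 350 − 367.4000 = -17.4000
C = P + (C − P) = 36.70 + (-17.4000) = 19.3000

$19.30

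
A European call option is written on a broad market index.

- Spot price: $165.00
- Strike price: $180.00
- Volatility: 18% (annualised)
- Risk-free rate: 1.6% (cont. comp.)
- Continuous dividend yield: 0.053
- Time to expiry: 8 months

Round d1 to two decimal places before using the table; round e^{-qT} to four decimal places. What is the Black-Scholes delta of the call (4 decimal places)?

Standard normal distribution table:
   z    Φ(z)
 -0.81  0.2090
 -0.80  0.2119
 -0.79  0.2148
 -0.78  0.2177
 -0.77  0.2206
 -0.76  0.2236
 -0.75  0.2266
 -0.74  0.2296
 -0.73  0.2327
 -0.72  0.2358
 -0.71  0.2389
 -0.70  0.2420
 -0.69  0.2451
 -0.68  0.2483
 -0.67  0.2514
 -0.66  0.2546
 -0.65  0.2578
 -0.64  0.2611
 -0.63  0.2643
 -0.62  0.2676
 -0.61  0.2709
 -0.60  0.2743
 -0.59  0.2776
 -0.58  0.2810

σ√T = 0.18·√0.6667 = 0.1470
ln(S/K) + (r − q + σ²/2)T = ln(165/180) + (0.016 − 0.053 + 0.18²/2)·0.6667 = -0.0870 − 0.0139 = -0.1009
d₁ = -0.1009 / 0.1470 = -0.6864 → -0.69
N(d₁) = N(-0.69) = 0.2451
Δ_call = exp(−qT)·N(d₁) = 0.9653·0.2451 = 0.2366

0.2366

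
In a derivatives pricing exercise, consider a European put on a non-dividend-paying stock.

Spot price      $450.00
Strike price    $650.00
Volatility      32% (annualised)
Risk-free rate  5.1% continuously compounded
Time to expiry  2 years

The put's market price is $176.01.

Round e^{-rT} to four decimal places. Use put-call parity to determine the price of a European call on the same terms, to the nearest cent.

exp(−rT) = exp(−0.051·2) = 0.9030
Put-call parity: C − P = S − K·e^(−rT) = 450 − 650·0.9030 = 450 − 586.9500 = -136.9500
C = P + (C − P) = 176.01 + (-136.9500) = 39.0600

$39.06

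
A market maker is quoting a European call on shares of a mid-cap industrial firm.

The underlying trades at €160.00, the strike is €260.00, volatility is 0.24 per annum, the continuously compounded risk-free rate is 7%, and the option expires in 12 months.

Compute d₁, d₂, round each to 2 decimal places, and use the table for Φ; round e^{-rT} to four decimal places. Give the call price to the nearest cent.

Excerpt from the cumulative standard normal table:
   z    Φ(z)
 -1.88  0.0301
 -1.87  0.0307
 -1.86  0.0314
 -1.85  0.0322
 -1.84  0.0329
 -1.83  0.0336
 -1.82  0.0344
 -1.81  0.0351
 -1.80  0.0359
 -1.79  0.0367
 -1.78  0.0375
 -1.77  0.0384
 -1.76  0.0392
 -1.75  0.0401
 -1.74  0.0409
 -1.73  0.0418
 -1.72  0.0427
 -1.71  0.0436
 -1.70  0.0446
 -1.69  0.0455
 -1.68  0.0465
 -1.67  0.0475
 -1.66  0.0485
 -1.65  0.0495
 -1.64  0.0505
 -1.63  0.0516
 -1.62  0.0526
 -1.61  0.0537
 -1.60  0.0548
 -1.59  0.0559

€0.79

σ√T = 0.24 × 1.0000 = 0.2400
ln(S/K) + (r + σ²/2)T = ln(160/260) + (0.07 + 0.24²/2)·1 = -0.4855 + 0.0988 = -0.3867
d₁ = -0.3867 / 0.2400 = -1.6113 which rounds to -1.61
d₂ = d₁ − σ√T = -1.6113 − 0.2400 = -1.8513 which rounds to -1.85
e^(−rT) = e^(−0.07·1) = 0.9324
N(d₁) = N(-1.61) = 0.0537;  N(d₂) = N(-1.85) = 0.0322
C = 160·0.0537 − 260·0.9324·0.0322 = 8.5920 − 7.8061 = 0.7859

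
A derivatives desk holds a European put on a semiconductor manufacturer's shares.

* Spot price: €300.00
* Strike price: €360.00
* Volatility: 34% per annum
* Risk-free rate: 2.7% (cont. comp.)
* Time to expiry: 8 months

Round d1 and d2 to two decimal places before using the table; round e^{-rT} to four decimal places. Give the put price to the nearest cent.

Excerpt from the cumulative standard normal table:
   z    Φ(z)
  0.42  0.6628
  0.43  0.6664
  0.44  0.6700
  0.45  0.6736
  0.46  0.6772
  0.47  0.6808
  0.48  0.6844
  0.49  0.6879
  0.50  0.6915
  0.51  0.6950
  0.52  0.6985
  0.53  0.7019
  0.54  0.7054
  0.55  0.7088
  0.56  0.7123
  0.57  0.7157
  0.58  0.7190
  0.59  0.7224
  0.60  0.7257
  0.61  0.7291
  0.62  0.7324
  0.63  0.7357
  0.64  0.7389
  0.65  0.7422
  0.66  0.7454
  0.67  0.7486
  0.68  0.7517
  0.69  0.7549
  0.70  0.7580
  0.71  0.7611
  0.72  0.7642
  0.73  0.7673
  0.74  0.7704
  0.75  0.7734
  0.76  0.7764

σ√T = 0.34·√0.6667 = 0.2776
d₁ = [ln(300/360) + (0.027 + 0.34²/2)·0.6667] / 0.2776 = [-0.1823 + 0.0565] / 0.2776 = -0.4531 which rounds to -0.45
d₂ = d₁ − σ√T = -0.4531 − 0.2776 = -0.7307 which rounds to -0.73
exp(−rT) = exp(−0.027·0.6667) = 0.9822
N(−d₂) = N(0.73) = 0.7673;  N(−d₁) = N(0.45) = 0.6736
P = 360·0.9822·0.7673 − 300·0.6736 = 271.3111 − 202.0800 = 69.2311

€69.23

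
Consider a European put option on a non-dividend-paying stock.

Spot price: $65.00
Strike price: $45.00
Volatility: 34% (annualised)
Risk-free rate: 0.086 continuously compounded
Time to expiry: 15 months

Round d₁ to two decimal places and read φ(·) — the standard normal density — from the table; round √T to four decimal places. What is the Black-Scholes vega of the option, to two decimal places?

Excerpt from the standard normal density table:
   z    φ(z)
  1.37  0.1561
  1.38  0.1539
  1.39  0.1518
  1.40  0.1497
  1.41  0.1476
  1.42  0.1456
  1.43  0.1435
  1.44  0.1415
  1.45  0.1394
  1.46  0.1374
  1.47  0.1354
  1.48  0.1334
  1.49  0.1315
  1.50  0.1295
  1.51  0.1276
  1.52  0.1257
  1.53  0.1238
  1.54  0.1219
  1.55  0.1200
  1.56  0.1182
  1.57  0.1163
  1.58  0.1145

10.28

σ√T = 0.34·√1.25 = 0.3801
d₁ = [ln(65/45) + (0.086 + ½·0.34²)·1.25] / (σ√T) = (0.3677 + 0.1798) / 0.3801 = 1.4402 ⇒ 1.44
√T = √1.25 = 1.1180
φ(d₁) = φ(1.44) = 0.1415
vega = S·φ(d₁)·√T = 65·0.1415·1.1180 = 10.2828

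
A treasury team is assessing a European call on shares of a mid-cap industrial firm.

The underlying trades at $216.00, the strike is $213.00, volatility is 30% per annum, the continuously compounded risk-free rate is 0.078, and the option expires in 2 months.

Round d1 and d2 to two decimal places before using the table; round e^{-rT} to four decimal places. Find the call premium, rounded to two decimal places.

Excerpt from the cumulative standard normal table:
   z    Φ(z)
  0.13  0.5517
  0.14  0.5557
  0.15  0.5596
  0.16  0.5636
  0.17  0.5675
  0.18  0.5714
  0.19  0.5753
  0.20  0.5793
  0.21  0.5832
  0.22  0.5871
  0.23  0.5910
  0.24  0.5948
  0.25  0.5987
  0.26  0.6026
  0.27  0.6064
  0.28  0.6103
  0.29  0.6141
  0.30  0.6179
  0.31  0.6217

$13.33

T = 0.1667;  σ√T = 0.1225
ln(S/K) + (r + σ²/2)T = ln(216/213) + (0.078 + 0.3²/2)·0.1667 = 0.0140 + 0.0205 = 0.0345
d₁ = 0.0345 / 0.1225 = 0.2816 ⇒ 0.28
d₂ = d₁ − σ√T = 0.2816 − 0.1225 = 0.1591 ⇒ 0.16
e^(−rT) = e^(−0.078·0.1667) = 0.9871
N(d₁) = N(0.28) = 0.6103;  N(d₂) = N(0.16) = 0.5636
C = 216·0.6103 − 213·0.9871·0.5636 = 131.8248 − 118.4982 = 13.3266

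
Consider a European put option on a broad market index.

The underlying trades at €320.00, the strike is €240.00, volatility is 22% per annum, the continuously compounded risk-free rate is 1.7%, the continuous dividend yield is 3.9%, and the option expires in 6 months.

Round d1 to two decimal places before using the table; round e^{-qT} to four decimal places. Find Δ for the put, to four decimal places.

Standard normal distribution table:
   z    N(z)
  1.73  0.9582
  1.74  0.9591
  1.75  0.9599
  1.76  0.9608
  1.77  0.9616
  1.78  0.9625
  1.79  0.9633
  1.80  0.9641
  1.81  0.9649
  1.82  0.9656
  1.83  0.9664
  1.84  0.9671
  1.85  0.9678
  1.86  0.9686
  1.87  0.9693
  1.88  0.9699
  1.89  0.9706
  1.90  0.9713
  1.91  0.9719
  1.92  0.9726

σ√T = 0.22 × 0.7071 = 0.1556
d₁ = [ln(320/240) + (0.017 − 0.039 + 0.22²/2)·0.5] / 0.1556 = [0.2877 + 0.0011] / 0.1556 = 1.8564 → 1.86
N(d₁) = N(1.86) = 0.9686
Δ_put = exp(−qT)·(N(d₁) − 1) = 0.9807·(0.9686 − 1) = -0.0308

-0.0308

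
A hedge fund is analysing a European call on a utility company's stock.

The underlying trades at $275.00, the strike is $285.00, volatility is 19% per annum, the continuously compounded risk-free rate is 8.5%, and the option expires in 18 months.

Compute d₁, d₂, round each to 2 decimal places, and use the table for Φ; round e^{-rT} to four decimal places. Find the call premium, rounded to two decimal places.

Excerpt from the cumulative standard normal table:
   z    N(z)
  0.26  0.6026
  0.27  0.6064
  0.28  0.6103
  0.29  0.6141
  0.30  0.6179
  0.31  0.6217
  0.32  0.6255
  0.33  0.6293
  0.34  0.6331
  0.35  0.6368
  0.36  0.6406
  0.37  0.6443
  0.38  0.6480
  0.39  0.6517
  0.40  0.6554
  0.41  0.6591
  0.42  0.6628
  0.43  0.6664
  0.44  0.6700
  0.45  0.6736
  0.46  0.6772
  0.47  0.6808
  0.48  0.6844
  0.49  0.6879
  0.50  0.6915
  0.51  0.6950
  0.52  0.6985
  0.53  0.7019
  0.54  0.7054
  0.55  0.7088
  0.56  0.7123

$38.01

σ√T = 0.19 × 1.2247 = 0.2327
d₁ = [ln(275/285) + (0.085 + ½·0.19²)·1.5] / (σ√T) = (-0.0357 + 0.1546) / 0.2327 = 0.5108 ≈ 0.51
d₂ = 0.5108 − 0.2327 = 0.2781 ≈ 0.28
exp(−rT) = exp(−0.085·1.5) = 0.8803
C = 275·N(0.51) − 285·0.8803·N(0.28) = 275·0.6950 − 285·0.8803·0.6103 = 191.1250 − 153.1154 = 38.0096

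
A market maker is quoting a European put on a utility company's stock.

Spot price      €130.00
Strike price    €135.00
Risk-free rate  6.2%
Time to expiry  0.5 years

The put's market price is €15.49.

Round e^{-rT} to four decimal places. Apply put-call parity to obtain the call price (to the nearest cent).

e^(−rT) = e^(−0.062·0.5) = 0.9695
Put-call parity: C − P = S − K·e^(−rT) = 130 − 135·0.9695 = 130 − 130.8825 = -0.8825
C = P + (C − P) = 15.49 + (-0.8825) = 14.6075

€14.61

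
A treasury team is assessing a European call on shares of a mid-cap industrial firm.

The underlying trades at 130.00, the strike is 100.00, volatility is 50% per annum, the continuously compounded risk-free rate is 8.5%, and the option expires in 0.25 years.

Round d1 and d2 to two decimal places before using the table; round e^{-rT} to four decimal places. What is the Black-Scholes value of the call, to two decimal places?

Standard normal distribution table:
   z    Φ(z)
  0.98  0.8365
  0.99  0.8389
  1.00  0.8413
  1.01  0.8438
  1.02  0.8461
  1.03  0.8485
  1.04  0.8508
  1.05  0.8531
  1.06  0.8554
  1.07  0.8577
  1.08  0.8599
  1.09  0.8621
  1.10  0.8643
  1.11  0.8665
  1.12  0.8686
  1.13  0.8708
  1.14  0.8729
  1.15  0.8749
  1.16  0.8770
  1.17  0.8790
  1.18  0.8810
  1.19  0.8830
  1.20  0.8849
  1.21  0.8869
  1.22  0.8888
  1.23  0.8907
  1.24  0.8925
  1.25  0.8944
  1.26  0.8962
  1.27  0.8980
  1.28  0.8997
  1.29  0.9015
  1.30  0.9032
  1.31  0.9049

σ√T = 0.5·√0.25 = 0.2500
d₁ = [ln(130/100) + (0.085 + 0.5²/2)·0.25] / 0.2500 = [0.2624 + 0.0525] / 0.2500 = 1.2595 ≈ 1.26
d₂ = d₁ − σ√T = 1.2595 − 0.2500 = 1.0095 ≈ 1.01
e^(−rT) = e^(−0.085·0.25) = 0.9790
N(d₁) = N(1.26) = 0.8962;  N(d₂) = N(1.01) = 0.8438
C = 130·0.8962 − 100·0.9790·0.8438 = 116.5060 − 82.6080 = 33.8980

33.90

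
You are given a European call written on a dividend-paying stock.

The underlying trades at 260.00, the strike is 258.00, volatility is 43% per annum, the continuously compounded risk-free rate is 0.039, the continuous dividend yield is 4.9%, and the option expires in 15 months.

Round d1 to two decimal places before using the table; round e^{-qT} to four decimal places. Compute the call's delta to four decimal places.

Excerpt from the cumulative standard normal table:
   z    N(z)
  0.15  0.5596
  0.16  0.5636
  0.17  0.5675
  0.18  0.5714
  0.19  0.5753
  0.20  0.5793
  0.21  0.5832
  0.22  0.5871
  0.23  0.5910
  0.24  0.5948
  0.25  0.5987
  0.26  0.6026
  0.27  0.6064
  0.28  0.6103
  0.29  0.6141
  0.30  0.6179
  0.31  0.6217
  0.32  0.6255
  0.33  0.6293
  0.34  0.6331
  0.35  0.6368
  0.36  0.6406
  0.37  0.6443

0.5559

σ√T = 0.43·√1.25 = 0.4808
d₁ = [ln(260/258) + (0.039 − 0.049 + 0.43²/2)·1.25] / 0.4808 = [0.0077 + 0.1031] / 0.4808 = 0.2304 ⇒ 0.23
N(d₁) = N(0.23) = 0.5910
Δ_call = e^(−qT)·N(d₁) = 0.9406·0.5910 = 0.5559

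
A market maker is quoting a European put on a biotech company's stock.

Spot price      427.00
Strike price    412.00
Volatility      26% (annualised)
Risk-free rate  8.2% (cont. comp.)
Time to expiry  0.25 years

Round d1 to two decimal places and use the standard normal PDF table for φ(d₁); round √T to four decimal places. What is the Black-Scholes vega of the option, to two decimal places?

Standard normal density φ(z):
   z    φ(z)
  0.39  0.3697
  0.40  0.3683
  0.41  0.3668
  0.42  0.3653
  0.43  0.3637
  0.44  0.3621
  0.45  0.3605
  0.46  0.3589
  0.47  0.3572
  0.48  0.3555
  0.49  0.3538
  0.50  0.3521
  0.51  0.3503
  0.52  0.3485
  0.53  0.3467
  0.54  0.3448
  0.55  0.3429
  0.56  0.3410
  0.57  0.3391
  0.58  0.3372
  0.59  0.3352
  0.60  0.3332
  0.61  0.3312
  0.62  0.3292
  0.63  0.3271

75.17

T = 0.25;  σ√T = 0.1300
d₁ = [ln(427/412) + (0.082 + ½·0.26²)·0.25] / (σ√T) = (0.0358 + 0.0290) / 0.1300 = 0.4978 which rounds to 0.50
√T = √0.25 = 0.5000
φ(d₁) = φ(0.50) = 0.3521
vega = S·φ(d₁)·√T = 427·0.3521·0.5000 = 75.1733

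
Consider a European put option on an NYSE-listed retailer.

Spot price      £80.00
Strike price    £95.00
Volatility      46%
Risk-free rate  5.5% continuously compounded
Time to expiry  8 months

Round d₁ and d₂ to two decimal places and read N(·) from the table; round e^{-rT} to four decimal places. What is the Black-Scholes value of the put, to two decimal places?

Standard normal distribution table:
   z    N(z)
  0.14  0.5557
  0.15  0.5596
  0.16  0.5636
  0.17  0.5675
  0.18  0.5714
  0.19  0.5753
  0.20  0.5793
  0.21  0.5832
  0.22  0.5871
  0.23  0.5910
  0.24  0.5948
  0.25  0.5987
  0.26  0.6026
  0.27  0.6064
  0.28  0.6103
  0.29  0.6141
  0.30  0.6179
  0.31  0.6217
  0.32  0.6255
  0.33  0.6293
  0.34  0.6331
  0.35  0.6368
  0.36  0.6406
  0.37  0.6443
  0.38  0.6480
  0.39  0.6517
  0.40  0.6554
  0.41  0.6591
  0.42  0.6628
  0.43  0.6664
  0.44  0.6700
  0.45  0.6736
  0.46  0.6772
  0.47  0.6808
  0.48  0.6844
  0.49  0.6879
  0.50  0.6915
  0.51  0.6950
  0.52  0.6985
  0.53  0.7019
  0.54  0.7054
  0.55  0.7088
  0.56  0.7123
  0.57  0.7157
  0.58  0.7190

σ√T = 0.46·√0.6667 = 0.3756
d₁ = [ln(80/95) + (0.055 + 0.46²/2)·0.6667] / 0.3756 = [-0.1719 + 0.1072] / 0.3756 = -0.1721 ≈ -0.17
d₂ = d₁ − σ√T = -0.1721 − 0.3756 = -0.5477 ≈ -0.55
e^(−rT) = e^(−0.055·0.6667) = 0.9640
P = 95·0.9640·N(0.55) − 80·N(0.17) = 95·0.9640·0.7088 − 80·0.5675 = 64.9119 − 45.4000 = 19.5119

£19.51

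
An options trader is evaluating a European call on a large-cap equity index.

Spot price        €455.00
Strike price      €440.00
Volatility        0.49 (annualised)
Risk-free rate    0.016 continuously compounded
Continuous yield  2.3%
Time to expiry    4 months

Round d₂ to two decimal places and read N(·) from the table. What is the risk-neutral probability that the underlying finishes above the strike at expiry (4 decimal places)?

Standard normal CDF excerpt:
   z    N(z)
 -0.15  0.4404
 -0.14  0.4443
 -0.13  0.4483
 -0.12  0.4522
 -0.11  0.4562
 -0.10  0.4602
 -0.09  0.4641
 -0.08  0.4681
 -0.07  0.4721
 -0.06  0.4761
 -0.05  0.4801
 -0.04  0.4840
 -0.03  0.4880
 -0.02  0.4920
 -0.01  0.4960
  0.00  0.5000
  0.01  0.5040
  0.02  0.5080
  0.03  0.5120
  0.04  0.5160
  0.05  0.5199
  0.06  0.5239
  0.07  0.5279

σ√T = 0.49·√0.3333 = 0.2829
ln(S/K) + (r − q + σ²/2)T = ln(455/440) + (0.016 − 0.023 + 0.49²/2)·0.3333 = 0.0335 + 0.0377 = 0.0712
d₁ = 0.0712 / 0.2829 = 0.2517 ⇒ 0.25
d₂ = d₁ − σ√T = 0.2517 − 0.2829 = -0.0312 ⇒ -0.03
Pr(exercise) under Q = N(d₂) = 0.4880

0.4880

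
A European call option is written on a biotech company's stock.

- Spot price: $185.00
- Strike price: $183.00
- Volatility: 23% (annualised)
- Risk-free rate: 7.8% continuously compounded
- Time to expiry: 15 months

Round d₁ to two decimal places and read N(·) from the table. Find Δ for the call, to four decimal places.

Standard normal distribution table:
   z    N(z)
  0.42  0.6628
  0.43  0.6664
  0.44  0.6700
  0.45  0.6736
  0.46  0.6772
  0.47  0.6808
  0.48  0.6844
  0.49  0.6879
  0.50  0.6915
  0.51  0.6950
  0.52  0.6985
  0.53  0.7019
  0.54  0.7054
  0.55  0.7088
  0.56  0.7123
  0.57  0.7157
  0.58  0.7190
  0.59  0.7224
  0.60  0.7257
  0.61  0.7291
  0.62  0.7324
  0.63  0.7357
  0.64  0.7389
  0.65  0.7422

0.7088

T = 1.25;  σ√T = 0.2571
d₁ = [ln(185/183) + (0.078 + 0.23²/2)·1.25] / 0.2571 = [0.0109 + 0.1306] / 0.2571 = 0.5500 ≈ 0.55
N(d₁) = N(0.55) = 0.7088
Δ_call = N(d₁) = 0.7088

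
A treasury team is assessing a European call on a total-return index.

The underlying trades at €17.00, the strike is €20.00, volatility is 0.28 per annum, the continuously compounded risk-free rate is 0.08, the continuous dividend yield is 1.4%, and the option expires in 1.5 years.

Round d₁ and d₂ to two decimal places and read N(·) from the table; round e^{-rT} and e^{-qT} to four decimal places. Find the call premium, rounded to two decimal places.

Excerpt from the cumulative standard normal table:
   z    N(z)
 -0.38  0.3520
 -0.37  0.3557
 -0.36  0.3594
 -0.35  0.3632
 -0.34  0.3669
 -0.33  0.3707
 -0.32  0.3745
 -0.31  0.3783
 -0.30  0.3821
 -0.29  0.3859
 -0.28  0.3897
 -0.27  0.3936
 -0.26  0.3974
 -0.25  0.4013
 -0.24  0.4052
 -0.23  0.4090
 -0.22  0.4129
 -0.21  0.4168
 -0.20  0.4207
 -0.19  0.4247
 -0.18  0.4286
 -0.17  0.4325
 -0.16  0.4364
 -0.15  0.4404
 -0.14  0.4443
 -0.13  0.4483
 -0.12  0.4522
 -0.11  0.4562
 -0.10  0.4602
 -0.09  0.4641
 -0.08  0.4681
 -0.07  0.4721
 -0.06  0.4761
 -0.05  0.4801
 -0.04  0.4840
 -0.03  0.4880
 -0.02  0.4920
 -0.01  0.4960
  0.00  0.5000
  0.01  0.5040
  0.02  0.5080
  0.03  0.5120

€1.88

T = 1.5;  σ√T = 0.3429
d₁ = [ln(17/20) + (0.08 − 0.014 + 0.28²/2)·1.5] / 0.3429 = [-0.1625 + 0.1578] / 0.3429 = -0.0138 ≈ -0.01
d₂ = d₁ − σ√T = -0.0138 − 0.3429 = -0.3567 ≈ -0.36
e^(−qT) = e^(−0.014·1.5) = 0.9792;  e^(−rT) = e^(−0.08·1.5) = 0.8869
N(d₁) = N(-0.01) = 0.4960;  N(d₂) = N(-0.36) = 0.3594
C = 17·0.9792·0.4960 − 20·0.8869·0.3594 = 8.2566 − 6.3750 = 1.8816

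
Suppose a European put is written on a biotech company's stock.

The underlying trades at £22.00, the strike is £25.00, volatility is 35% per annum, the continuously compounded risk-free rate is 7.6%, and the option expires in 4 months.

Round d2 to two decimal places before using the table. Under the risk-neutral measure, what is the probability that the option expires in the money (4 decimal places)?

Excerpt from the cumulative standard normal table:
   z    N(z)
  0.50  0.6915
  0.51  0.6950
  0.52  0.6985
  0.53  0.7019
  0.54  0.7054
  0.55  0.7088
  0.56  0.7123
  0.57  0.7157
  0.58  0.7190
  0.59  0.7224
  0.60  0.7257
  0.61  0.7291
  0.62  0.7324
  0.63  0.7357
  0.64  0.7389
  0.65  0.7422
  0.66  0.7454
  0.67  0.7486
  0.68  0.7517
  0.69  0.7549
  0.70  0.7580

0.7291

σ√T = 0.35 × 0.5774 = 0.2021
d₁ = [ln(22/25) + (0.076 + 0.35²/2)·0.3333] / 0.2021 = [-0.1278 + 0.0457] / 0.2021 = -0.4062 ⇒ -0.41
d₂ = d₁ − σ√T = -0.4062 − 0.2021 = -0.6083 ⇒ -0.61
Risk-neutral Pr[S_T < K] = N(−d₂) = N(0.61) = 0.7291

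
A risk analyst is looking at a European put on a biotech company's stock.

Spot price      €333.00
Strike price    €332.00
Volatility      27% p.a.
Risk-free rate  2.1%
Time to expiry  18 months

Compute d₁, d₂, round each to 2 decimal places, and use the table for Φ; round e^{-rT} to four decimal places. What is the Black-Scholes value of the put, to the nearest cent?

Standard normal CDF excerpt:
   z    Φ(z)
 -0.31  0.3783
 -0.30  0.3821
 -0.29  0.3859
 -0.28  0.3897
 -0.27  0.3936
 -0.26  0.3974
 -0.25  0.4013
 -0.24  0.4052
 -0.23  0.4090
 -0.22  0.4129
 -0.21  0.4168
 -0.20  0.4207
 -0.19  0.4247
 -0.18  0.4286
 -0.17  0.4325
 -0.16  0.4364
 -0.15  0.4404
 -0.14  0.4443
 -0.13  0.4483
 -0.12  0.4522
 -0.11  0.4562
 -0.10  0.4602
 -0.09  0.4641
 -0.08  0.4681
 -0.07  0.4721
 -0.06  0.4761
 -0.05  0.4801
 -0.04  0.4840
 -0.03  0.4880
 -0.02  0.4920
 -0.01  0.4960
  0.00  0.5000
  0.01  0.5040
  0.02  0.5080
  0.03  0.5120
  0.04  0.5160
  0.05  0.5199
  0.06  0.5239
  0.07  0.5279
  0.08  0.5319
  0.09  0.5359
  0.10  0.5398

€37.47

σ√T = 0.27 × 1.2247 = 0.3307
d₁ = [ln(333/332) + (0.021 + ½·0.27²)·1.5] / (σ√T) = (0.0030 + 0.0862) / 0.3307 = 0.2697 ⇒ 0.27
d₂ = 0.2697 − 0.3307 = -0.0610 ⇒ -0.06
exp(−rT) = exp(−0.021·1.5) = 0.9690
N(−d₂) = N(0.06) = 0.5239;  N(−d₁) = N(-0.27) = 0.3936
P = 332·0.9690·0.5239 − 333·0.3936 = 168.5428 − 131.0688 = 37.4740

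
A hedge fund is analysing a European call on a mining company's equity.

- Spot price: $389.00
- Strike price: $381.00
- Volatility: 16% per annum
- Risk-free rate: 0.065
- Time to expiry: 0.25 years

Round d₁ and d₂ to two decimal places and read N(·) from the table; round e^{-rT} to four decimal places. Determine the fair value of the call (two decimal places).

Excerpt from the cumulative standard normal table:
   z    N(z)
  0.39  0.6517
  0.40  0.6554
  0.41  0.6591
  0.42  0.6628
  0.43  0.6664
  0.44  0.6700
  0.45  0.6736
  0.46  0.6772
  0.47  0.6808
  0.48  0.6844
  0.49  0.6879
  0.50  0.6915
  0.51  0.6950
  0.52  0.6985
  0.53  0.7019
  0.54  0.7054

σ√T = 0.16 × 0.5000 = 0.0800
d₁ = [ln(389/381) + (0.065 + ½·0.16²)·0.25] / (σ√T) = (0.0208 + 0.0195) / 0.0800 = 0.5029 which rounds to 0.50
d₂ = 0.5029 − 0.0800 = 0.4229 which rounds to 0.42
exp(−rT) = exp(−0.065·0.25) = 0.9839
C = 389·N(0.50) − 381·0.9839·N(0.42) = 389·0.6915 − 381·0.9839·0.6628 = 268.9935 − 248.4611 = 20.5324

$20.53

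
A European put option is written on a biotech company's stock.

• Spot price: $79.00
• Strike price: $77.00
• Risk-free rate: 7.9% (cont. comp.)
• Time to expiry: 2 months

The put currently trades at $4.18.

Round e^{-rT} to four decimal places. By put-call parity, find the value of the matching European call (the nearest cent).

exp(−rT) = exp(−0.079·0.1667) = 0.9869
Put-call parity: C − P = S − K·e^(−rT) = 79 − 77·0.9869 = 79 − 75.9913 = 3.0087
C = P + (C − P) = 4.18 + (3.0087) = 7.1887

$7.19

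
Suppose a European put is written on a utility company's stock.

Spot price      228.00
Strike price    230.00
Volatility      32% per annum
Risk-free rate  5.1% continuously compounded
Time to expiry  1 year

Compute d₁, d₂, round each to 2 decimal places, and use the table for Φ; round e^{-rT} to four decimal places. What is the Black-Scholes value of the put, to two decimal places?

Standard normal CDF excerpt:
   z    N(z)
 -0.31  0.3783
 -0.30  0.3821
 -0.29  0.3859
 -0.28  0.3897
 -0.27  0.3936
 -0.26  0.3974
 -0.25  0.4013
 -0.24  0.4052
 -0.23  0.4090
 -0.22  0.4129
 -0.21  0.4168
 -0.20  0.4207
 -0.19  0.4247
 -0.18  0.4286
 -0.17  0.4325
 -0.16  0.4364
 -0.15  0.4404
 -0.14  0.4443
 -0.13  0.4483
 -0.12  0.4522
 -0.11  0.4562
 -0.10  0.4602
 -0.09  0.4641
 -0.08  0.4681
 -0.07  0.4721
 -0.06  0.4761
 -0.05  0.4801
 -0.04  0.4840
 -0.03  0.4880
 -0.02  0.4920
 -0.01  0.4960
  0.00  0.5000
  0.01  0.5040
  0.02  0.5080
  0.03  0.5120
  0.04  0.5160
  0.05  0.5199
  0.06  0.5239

23.92

σ√T = 0.32 × 1.0000 = 0.3200
d₁ = [ln(228/230) + (0.051 + 0.32²/2)·1] / 0.3200 = [-0.0087 + 0.1022] / 0.3200 = 0.2921 → 0.29
d₂ = d₁ − σ√T = 0.2921 − 0.3200 = -0.0279 → -0.03
exp(−rT) = exp(−0.051·1) = 0.9503
N(−d₂) = N(0.03) = 0.5120;  N(−d₁) = N(-0.29) = 0.3859
P = 230·0.9503·0.5120 − 228·0.3859 = 111.9073 − 87.9852 = 23.9221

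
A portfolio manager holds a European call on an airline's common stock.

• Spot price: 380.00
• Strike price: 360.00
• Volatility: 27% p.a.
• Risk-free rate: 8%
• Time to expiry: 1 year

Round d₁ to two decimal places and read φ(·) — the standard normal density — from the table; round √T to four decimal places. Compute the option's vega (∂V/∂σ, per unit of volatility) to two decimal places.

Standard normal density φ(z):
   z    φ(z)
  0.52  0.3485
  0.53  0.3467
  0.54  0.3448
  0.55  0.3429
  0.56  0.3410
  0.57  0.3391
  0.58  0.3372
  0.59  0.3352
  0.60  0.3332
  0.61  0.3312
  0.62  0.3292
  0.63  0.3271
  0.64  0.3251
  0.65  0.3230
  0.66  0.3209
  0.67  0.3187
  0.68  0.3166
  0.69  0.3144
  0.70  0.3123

σ√T = 0.27 × 1.0000 = 0.2700
ln(S/K) + (r + σ²/2)T = ln(380/360) + (0.08 + 0.27²/2)·1 = 0.0541 + 0.1164 = 0.1705
d₁ = 0.1705 / 0.2700 = 0.6315 → 0.63
√T = √1 = 1.0000
φ(d₁) = φ(0.63) = 0.3271
vega = S·φ(d₁)·√T = 380·0.3271·1.0000 = 124.2980
(The put has the same vega.)

124.30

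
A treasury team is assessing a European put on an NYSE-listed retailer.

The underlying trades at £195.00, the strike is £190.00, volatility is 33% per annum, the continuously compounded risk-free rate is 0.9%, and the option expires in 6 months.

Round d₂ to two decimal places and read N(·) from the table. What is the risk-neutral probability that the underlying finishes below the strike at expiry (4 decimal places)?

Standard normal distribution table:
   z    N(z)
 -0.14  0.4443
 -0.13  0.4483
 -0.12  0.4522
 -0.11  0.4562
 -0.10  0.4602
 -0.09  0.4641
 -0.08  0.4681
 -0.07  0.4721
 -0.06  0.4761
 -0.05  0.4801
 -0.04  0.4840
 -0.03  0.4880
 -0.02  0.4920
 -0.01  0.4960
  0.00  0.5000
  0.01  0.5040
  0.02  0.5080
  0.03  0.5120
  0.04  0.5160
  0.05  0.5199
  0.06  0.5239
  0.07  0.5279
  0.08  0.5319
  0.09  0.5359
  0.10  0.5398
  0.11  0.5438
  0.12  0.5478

σ√T = 0.33 × 0.7071 = 0.2333
d₁ = [ln(195/190) + (0.009 + ½·0.33²)·0.5] / (σ√T) = (0.0260 + 0.0317) / 0.2333 = 0.2473 ≈ 0.25
d₂ = 0.2473 − 0.2333 = 0.0139 ≈ 0.01
Pr(exercise) under Q = N(−d₂) = N(-0.01) = 0.4960

0.4960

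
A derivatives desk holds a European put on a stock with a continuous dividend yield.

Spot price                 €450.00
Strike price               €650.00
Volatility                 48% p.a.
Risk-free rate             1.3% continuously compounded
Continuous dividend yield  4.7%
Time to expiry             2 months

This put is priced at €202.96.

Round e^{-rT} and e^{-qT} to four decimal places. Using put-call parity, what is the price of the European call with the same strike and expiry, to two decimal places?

e^(−qT) = e^(−0.047·0.1667) = 0.9922;  e^(−rT) = e^(−0.013·0.1667) = 0.9978
Put-call parity: C − P = S·e^(−qT) − K·e^(−rT) = 450·0.9922 − 650·0.9978 = 446.4900 − 648.5700 = -202.0800
C = P + (C − P) = 202.96 + (-202.0800) = 0.8800

€0.88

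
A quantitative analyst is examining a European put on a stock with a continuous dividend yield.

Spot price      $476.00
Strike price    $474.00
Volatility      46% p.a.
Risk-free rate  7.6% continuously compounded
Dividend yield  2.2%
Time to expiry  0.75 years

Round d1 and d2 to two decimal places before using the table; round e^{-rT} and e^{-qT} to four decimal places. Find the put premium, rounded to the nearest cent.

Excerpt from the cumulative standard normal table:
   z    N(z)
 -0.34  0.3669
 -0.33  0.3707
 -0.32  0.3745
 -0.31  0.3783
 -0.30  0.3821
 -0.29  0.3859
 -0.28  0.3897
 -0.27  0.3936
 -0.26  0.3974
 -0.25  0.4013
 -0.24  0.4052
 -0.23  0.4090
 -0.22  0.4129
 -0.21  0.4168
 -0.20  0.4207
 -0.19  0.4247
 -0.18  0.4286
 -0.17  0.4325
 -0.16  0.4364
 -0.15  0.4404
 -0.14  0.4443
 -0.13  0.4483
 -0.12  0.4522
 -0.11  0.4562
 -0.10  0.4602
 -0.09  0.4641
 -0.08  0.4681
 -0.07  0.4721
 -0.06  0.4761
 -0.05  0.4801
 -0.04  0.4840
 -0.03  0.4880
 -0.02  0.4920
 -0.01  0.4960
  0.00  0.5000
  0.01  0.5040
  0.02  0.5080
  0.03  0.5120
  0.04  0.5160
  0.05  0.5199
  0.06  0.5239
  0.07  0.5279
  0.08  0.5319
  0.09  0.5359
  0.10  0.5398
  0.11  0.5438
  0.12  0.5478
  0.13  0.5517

σ√T = 0.46 × 0.8660 = 0.3984
d₁ = [ln(476/474) + (0.076 − 0.022 + ½·0.46²)·0.75] / (σ√T) = (0.0042 + 0.1198) / 0.3984 = 0.3114 which rounds to 0.31
d₂ = 0.3114 − 0.3984 = -0.0870 which rounds to -0.09
exp(−qT) = exp(−0.022·0.75) = 0.9836;  exp(−rT) = exp(−0.076·0.75) = 0.9446
P = 474·0.9446·N(0.09) − 476·0.9836·N(-0.31) = 474·0.9446·0.5359 − 476·0.9836·0.3783 = 239.9441 − 177.1176 = 62.8264

$62.83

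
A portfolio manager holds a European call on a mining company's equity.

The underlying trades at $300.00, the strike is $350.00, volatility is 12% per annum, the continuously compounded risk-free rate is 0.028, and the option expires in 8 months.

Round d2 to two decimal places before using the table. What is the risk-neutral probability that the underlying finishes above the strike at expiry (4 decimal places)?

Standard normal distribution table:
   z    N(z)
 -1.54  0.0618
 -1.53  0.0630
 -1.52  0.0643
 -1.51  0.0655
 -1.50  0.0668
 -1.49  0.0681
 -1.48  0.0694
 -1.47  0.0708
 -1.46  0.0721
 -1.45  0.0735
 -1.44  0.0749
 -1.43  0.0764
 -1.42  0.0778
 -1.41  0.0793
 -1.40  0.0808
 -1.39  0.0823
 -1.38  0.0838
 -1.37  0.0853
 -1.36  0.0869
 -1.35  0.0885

T = 0.6667;  σ√T = 0.0980
ln(S/K) + (r + σ²/2)T = ln(300/350) + (0.028 + 0.12²/2)·0.6667 = -0.1542 + 0.0235 = -0.1307
d₁ = -0.1307 / 0.0980 = -1.3338 which rounds to -1.33
d₂ = d₁ − σ√T = -1.3338 − 0.0980 = -1.4318 which rounds to -1.43
Pr(exercise) under Q = N(d₂) = 0.0764

0.0764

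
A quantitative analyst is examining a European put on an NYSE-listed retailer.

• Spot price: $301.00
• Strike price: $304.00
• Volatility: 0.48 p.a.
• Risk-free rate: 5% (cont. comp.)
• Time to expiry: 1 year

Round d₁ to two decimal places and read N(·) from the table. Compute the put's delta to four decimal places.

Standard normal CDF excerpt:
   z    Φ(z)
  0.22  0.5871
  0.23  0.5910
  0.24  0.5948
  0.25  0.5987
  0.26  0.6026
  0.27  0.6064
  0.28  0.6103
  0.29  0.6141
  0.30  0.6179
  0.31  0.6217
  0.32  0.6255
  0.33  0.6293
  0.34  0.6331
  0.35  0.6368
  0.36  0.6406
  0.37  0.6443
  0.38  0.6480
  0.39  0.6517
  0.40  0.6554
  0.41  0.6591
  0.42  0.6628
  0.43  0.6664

σ√T = 0.48·√1 = 0.4800
d₁ = [ln(301/304) + (0.05 + 0.48²/2)·1] / 0.4800 = [-0.0099 + 0.1652] / 0.4800 = 0.3235 which rounds to 0.32
N(d₁) = N(0.32) = 0.6255
Δ_put = N(d₁) − 1 = 0.6255 − 1 = -0.3745

-0.3745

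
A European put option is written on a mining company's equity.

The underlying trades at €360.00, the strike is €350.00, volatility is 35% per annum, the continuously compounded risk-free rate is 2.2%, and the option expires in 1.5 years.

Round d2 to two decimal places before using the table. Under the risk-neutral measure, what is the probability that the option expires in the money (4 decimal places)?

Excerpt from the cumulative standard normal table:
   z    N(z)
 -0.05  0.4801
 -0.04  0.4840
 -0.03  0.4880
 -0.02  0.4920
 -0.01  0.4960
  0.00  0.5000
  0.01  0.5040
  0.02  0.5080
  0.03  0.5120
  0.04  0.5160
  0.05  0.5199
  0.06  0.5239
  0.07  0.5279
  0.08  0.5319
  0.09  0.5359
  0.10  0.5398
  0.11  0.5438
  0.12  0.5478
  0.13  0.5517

T = 1.5;  σ√T = 0.4287
ln(S/K) + (r + σ²/2)T = ln(360/350) + (0.022 + 0.35²/2)·1.5 = 0.0282 + 0.1249 = 0.1530
d₁ = 0.1530 / 0.4287 = 0.3570 which rounds to 0.36
d₂ = d₁ − σ√T = 0.3570 − 0.4287 = -0.0716 which rounds to -0.07
Risk-neutral Pr[S_T < K] = N(−d₂) = N(0.07) = 0.5279

0.5279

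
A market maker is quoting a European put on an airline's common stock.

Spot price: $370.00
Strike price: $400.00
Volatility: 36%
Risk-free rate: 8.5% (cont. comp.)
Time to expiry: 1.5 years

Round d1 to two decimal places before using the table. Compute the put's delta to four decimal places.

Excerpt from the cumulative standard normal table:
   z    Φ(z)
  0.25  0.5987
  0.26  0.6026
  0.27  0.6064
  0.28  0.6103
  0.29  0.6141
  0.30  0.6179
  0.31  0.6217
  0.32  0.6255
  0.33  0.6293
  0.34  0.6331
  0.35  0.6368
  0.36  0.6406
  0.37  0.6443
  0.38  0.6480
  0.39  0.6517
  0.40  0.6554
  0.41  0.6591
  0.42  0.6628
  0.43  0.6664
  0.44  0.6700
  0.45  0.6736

T = 1.5;  σ√T = 0.4409
d₁ = [ln(370/400) + (0.085 + 0.36²/2)·1.5] / 0.4409 = [-0.0780 + 0.2247] / 0.4409 = 0.3328 which rounds to 0.33
N(d₁) = N(0.33) = 0.6293
Δ_put = N(d₁) − 1 = 0.6293 − 1 = -0.3707

-0.3707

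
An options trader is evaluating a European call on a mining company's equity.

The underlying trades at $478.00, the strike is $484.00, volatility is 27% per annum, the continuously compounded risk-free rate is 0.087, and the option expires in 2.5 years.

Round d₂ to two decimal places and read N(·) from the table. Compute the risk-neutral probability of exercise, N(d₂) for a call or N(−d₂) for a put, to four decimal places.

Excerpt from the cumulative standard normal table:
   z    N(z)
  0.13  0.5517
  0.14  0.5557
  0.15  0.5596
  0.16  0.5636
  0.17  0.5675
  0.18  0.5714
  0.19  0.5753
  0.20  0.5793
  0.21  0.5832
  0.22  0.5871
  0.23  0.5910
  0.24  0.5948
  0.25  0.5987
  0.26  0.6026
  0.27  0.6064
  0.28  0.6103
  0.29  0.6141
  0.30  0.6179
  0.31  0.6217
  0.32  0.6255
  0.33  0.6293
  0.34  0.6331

0.6064

T = 2.5;  σ√T = 0.4269
ln(S/K) + (r + σ²/2)T = ln(478/484) + (0.087 + 0.27²/2)·2.5 = -0.0125 + 0.3086 = 0.2962
d₁ = 0.2962 / 0.4269 = 0.6937 → 0.69
d₂ = d₁ − σ√T = 0.6937 − 0.4269 = 0.2668 → 0.27
Risk-neutral Pr[S_T > K] = N(d₂) = N(0.27) = 0.6064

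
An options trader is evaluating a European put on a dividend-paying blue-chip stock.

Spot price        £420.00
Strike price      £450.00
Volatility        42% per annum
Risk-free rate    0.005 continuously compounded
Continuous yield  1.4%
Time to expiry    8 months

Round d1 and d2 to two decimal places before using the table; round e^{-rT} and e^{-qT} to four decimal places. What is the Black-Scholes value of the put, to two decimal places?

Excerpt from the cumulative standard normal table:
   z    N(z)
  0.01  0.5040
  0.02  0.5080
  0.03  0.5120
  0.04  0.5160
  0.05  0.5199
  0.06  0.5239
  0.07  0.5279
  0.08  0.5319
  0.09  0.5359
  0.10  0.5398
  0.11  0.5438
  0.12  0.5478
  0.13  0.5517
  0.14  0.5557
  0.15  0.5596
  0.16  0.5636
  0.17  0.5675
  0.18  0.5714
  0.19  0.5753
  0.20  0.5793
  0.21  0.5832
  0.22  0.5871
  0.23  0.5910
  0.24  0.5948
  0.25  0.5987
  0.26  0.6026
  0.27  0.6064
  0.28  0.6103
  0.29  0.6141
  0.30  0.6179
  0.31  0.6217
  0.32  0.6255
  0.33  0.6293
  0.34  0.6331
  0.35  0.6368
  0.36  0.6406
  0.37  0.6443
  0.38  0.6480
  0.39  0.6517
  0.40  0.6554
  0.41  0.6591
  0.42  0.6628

£75.97

σ√T = 0.42 × 0.8165 = 0.3429
d₁ = [ln(420/450) + (0.005 − 0.014 + 0.42²/2)·0.6667] / 0.3429 = [-0.0690 + 0.0528] / 0.3429 = -0.0472 ≈ -0.05
d₂ = d₁ − σ√T = -0.0472 − 0.3429 = -0.3901 ≈ -0.39
e^(−qT) = e^(−0.014·0.6667) = 0.9907;  e^(−rT) = e^(−0.005·0.6667) = 0.9967
N(−d₂) = N(0.39) = 0.6517;  N(−d₁) = N(0.05) = 0.5199
P = 450·0.9967·0.6517 − 420·0.9907·0.5199 = 292.2972 − 216.3273 = 75.9700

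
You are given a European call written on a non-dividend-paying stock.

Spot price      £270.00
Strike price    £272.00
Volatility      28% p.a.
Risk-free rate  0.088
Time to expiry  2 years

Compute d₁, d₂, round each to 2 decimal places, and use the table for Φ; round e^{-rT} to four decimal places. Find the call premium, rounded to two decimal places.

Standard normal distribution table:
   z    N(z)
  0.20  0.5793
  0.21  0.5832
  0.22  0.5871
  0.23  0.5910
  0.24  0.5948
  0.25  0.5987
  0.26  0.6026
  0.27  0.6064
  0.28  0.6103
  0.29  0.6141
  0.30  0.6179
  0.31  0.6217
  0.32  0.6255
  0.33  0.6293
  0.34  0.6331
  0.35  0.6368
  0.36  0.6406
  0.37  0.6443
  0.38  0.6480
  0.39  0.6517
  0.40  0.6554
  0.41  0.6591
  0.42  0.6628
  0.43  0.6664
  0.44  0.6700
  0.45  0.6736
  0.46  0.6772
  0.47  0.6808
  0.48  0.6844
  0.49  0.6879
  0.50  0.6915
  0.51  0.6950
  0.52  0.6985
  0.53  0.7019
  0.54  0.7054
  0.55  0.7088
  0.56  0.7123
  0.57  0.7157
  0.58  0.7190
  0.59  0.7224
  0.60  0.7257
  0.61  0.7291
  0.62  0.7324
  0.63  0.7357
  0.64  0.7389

£62.94

T = 2;  σ√T = 0.3960
d₁ = [ln(270/272) + (0.088 + 0.28²/2)·2] / 0.3960 = [-0.0074 + 0.2544] / 0.3960 = 0.6238 ≈ 0.62
d₂ = d₁ − σ√T = 0.6238 − 0.3960 = 0.2278 ≈ 0.23
e^(−rT) = e^(−0.088·2) = 0.8386
C = 270·N(0.62) − 272·0.8386·N(0.23) = 270·0.7324 − 272·0.8386·0.5910 = 197.7480 − 134.8066 = 62.9414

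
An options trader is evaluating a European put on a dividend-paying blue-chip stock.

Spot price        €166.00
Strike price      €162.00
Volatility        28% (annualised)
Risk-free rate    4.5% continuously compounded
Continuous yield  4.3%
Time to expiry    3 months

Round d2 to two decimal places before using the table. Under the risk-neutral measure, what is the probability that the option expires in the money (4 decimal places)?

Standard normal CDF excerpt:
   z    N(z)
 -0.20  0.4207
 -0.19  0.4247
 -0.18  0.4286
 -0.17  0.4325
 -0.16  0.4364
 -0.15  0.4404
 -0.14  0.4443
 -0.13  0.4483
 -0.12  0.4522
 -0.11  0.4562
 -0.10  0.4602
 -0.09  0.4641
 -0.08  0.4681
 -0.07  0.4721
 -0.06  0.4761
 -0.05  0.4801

0.4562

T = 0.25;  σ√T = 0.1400
d₁ = [ln(166/162) + (0.045 − 0.043 + 0.28²/2)·0.25] / 0.1400 = [0.0244 + 0.0103] / 0.1400 = 0.2478 ≈ 0.25
d₂ = d₁ − σ√T = 0.2478 − 0.1400 = 0.1078 ≈ 0.11
Risk-neutral Pr[S_T < K] = N(−d₂) = N(-0.11) = 0.4562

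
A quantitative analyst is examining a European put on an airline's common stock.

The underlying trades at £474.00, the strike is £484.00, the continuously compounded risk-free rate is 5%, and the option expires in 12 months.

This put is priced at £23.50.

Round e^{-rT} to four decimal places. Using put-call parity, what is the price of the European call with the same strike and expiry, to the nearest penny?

£37.12

exp(−rT) = exp(−0.05·1) = 0.9512
Put-call parity: C − P = S − K·e^(−rT) = 474 − 484·0.9512 = 474 − 460.3808 = 13.6192
C = P + (C − P) = 23.50 + (13.6192) = 37.1192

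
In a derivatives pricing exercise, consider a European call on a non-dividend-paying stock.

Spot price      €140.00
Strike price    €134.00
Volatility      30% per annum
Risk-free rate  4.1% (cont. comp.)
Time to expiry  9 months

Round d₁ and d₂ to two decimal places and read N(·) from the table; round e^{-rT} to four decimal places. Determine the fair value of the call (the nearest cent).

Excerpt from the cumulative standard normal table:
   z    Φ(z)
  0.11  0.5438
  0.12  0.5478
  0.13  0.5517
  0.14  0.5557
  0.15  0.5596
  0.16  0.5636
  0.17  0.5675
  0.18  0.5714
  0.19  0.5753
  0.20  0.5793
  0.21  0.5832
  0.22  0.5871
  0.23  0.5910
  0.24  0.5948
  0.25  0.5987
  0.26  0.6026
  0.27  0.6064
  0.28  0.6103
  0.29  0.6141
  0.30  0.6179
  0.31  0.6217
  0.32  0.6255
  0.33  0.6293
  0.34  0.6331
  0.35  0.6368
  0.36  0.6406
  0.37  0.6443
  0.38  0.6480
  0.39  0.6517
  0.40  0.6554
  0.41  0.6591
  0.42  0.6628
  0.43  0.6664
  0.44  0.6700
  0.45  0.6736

σ√T = 0.3·√0.75 = 0.2598
ln(S/K) + (r + σ²/2)T = ln(140/134) + (0.041 + 0.3²/2)·0.75 = 0.0438 + 0.0645 = 0.1083
d₁ = 0.1083 / 0.2598 = 0.4169 → 0.42
d₂ = d₁ − σ√T = 0.4169 − 0.2598 = 0.1570 → 0.16
e^(−rT) = e^(−0.041·0.75) = 0.9697
N(d₁) = N(0.42) = 0.6628;  N(d₂) = N(0.16) = 0.5636
C = 140·0.6628 − 134·0.9697·0.5636 = 92.7920 − 73.2341 = 19.5579

€19.56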